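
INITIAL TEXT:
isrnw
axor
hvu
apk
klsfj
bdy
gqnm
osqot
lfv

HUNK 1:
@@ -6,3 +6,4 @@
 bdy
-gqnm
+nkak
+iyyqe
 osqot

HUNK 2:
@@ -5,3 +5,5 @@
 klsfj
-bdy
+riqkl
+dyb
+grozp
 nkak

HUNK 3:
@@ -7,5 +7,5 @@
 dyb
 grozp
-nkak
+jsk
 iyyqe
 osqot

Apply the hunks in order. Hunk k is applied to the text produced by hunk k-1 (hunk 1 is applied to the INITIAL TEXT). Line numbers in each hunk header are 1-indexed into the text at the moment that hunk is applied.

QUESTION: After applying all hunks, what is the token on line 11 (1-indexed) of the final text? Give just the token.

Hunk 1: at line 6 remove [gqnm] add [nkak,iyyqe] -> 10 lines: isrnw axor hvu apk klsfj bdy nkak iyyqe osqot lfv
Hunk 2: at line 5 remove [bdy] add [riqkl,dyb,grozp] -> 12 lines: isrnw axor hvu apk klsfj riqkl dyb grozp nkak iyyqe osqot lfv
Hunk 3: at line 7 remove [nkak] add [jsk] -> 12 lines: isrnw axor hvu apk klsfj riqkl dyb grozp jsk iyyqe osqot lfv
Final line 11: osqot

Answer: osqot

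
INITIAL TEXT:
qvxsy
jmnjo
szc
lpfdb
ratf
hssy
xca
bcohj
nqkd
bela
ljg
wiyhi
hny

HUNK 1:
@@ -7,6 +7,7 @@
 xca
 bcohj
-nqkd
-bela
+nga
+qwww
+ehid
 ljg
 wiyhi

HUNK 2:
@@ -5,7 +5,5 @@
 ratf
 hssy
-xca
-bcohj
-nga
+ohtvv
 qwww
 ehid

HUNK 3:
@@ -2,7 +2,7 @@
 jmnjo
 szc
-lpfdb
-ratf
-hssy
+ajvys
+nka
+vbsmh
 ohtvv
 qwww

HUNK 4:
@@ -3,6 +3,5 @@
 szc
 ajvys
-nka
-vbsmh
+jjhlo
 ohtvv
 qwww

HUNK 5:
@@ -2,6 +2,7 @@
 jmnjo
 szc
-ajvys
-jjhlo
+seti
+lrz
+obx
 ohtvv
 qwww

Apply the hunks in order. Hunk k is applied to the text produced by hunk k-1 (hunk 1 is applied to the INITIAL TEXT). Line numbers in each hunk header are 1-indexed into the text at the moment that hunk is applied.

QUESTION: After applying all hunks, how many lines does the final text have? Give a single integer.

Hunk 1: at line 7 remove [nqkd,bela] add [nga,qwww,ehid] -> 14 lines: qvxsy jmnjo szc lpfdb ratf hssy xca bcohj nga qwww ehid ljg wiyhi hny
Hunk 2: at line 5 remove [xca,bcohj,nga] add [ohtvv] -> 12 lines: qvxsy jmnjo szc lpfdb ratf hssy ohtvv qwww ehid ljg wiyhi hny
Hunk 3: at line 2 remove [lpfdb,ratf,hssy] add [ajvys,nka,vbsmh] -> 12 lines: qvxsy jmnjo szc ajvys nka vbsmh ohtvv qwww ehid ljg wiyhi hny
Hunk 4: at line 3 remove [nka,vbsmh] add [jjhlo] -> 11 lines: qvxsy jmnjo szc ajvys jjhlo ohtvv qwww ehid ljg wiyhi hny
Hunk 5: at line 2 remove [ajvys,jjhlo] add [seti,lrz,obx] -> 12 lines: qvxsy jmnjo szc seti lrz obx ohtvv qwww ehid ljg wiyhi hny
Final line count: 12

Answer: 12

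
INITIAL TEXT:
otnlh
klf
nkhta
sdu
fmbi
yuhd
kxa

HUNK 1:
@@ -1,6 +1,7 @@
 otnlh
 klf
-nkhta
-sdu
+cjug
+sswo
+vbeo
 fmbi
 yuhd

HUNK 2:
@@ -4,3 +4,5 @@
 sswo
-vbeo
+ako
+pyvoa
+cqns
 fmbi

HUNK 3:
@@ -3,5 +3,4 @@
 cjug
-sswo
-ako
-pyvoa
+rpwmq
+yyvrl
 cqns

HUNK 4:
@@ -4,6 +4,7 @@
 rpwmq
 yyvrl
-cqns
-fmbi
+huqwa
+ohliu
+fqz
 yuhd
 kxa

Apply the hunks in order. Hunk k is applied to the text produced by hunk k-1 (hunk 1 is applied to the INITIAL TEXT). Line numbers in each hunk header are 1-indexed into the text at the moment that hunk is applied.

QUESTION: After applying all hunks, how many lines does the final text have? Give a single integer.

Answer: 10

Derivation:
Hunk 1: at line 1 remove [nkhta,sdu] add [cjug,sswo,vbeo] -> 8 lines: otnlh klf cjug sswo vbeo fmbi yuhd kxa
Hunk 2: at line 4 remove [vbeo] add [ako,pyvoa,cqns] -> 10 lines: otnlh klf cjug sswo ako pyvoa cqns fmbi yuhd kxa
Hunk 3: at line 3 remove [sswo,ako,pyvoa] add [rpwmq,yyvrl] -> 9 lines: otnlh klf cjug rpwmq yyvrl cqns fmbi yuhd kxa
Hunk 4: at line 4 remove [cqns,fmbi] add [huqwa,ohliu,fqz] -> 10 lines: otnlh klf cjug rpwmq yyvrl huqwa ohliu fqz yuhd kxa
Final line count: 10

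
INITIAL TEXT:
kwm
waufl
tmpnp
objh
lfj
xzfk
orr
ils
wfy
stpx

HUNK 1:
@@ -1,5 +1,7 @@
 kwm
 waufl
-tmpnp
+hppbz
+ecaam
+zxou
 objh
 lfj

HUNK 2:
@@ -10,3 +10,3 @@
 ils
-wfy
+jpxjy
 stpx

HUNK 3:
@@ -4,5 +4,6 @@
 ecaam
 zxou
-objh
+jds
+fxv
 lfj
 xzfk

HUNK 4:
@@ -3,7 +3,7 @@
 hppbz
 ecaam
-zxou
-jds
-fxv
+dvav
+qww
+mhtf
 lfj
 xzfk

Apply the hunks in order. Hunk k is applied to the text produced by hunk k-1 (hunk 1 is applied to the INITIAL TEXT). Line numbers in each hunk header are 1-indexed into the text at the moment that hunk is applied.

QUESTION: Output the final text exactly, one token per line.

Hunk 1: at line 1 remove [tmpnp] add [hppbz,ecaam,zxou] -> 12 lines: kwm waufl hppbz ecaam zxou objh lfj xzfk orr ils wfy stpx
Hunk 2: at line 10 remove [wfy] add [jpxjy] -> 12 lines: kwm waufl hppbz ecaam zxou objh lfj xzfk orr ils jpxjy stpx
Hunk 3: at line 4 remove [objh] add [jds,fxv] -> 13 lines: kwm waufl hppbz ecaam zxou jds fxv lfj xzfk orr ils jpxjy stpx
Hunk 4: at line 3 remove [zxou,jds,fxv] add [dvav,qww,mhtf] -> 13 lines: kwm waufl hppbz ecaam dvav qww mhtf lfj xzfk orr ils jpxjy stpx

Answer: kwm
waufl
hppbz
ecaam
dvav
qww
mhtf
lfj
xzfk
orr
ils
jpxjy
stpx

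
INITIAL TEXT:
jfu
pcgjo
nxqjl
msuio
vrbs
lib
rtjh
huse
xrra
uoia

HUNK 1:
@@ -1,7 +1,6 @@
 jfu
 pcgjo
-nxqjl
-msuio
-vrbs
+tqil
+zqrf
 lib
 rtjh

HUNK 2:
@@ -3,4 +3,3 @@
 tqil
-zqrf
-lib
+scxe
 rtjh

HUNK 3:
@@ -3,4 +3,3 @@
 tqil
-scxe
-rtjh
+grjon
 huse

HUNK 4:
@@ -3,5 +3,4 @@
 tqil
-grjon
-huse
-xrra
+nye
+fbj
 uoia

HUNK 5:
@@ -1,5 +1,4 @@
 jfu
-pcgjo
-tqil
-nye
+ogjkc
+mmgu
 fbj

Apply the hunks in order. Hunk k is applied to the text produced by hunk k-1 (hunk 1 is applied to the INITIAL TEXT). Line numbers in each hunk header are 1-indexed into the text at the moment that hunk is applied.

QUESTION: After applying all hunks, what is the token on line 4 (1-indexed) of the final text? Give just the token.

Hunk 1: at line 1 remove [nxqjl,msuio,vrbs] add [tqil,zqrf] -> 9 lines: jfu pcgjo tqil zqrf lib rtjh huse xrra uoia
Hunk 2: at line 3 remove [zqrf,lib] add [scxe] -> 8 lines: jfu pcgjo tqil scxe rtjh huse xrra uoia
Hunk 3: at line 3 remove [scxe,rtjh] add [grjon] -> 7 lines: jfu pcgjo tqil grjon huse xrra uoia
Hunk 4: at line 3 remove [grjon,huse,xrra] add [nye,fbj] -> 6 lines: jfu pcgjo tqil nye fbj uoia
Hunk 5: at line 1 remove [pcgjo,tqil,nye] add [ogjkc,mmgu] -> 5 lines: jfu ogjkc mmgu fbj uoia
Final line 4: fbj

Answer: fbj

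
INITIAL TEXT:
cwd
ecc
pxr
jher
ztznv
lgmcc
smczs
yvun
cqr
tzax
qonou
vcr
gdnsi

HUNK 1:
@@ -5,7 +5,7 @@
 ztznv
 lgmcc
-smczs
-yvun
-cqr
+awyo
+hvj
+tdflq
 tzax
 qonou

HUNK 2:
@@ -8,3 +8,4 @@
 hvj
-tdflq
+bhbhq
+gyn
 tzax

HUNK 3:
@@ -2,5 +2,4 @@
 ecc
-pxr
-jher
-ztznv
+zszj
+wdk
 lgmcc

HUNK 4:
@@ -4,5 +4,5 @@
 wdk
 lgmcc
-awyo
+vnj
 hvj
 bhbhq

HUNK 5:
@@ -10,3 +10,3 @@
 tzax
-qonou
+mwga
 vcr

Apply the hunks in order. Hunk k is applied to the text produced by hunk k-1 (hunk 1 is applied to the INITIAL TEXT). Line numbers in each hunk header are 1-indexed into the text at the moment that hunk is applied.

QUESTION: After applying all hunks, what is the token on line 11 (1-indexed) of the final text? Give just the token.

Answer: mwga

Derivation:
Hunk 1: at line 5 remove [smczs,yvun,cqr] add [awyo,hvj,tdflq] -> 13 lines: cwd ecc pxr jher ztznv lgmcc awyo hvj tdflq tzax qonou vcr gdnsi
Hunk 2: at line 8 remove [tdflq] add [bhbhq,gyn] -> 14 lines: cwd ecc pxr jher ztznv lgmcc awyo hvj bhbhq gyn tzax qonou vcr gdnsi
Hunk 3: at line 2 remove [pxr,jher,ztznv] add [zszj,wdk] -> 13 lines: cwd ecc zszj wdk lgmcc awyo hvj bhbhq gyn tzax qonou vcr gdnsi
Hunk 4: at line 4 remove [awyo] add [vnj] -> 13 lines: cwd ecc zszj wdk lgmcc vnj hvj bhbhq gyn tzax qonou vcr gdnsi
Hunk 5: at line 10 remove [qonou] add [mwga] -> 13 lines: cwd ecc zszj wdk lgmcc vnj hvj bhbhq gyn tzax mwga vcr gdnsi
Final line 11: mwga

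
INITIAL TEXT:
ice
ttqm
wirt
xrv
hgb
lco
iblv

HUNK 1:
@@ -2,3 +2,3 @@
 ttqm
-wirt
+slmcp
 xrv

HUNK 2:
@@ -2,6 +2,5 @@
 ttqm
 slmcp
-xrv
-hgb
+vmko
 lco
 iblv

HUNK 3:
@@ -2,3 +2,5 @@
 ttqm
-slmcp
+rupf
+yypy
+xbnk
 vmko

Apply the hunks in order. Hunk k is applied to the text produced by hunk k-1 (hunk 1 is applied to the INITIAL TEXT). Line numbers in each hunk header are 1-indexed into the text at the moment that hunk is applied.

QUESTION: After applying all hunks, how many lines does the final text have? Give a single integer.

Answer: 8

Derivation:
Hunk 1: at line 2 remove [wirt] add [slmcp] -> 7 lines: ice ttqm slmcp xrv hgb lco iblv
Hunk 2: at line 2 remove [xrv,hgb] add [vmko] -> 6 lines: ice ttqm slmcp vmko lco iblv
Hunk 3: at line 2 remove [slmcp] add [rupf,yypy,xbnk] -> 8 lines: ice ttqm rupf yypy xbnk vmko lco iblv
Final line count: 8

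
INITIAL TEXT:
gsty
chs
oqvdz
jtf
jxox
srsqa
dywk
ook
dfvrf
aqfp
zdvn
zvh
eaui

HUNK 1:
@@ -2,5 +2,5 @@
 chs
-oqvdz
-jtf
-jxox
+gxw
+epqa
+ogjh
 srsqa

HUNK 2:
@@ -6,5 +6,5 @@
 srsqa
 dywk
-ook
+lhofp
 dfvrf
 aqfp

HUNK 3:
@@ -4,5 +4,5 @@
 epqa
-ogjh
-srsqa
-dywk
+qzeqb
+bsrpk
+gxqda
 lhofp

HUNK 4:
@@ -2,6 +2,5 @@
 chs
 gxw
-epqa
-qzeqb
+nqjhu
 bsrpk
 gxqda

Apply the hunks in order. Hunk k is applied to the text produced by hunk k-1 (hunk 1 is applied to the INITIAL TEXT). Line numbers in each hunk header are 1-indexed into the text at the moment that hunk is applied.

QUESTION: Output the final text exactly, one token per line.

Answer: gsty
chs
gxw
nqjhu
bsrpk
gxqda
lhofp
dfvrf
aqfp
zdvn
zvh
eaui

Derivation:
Hunk 1: at line 2 remove [oqvdz,jtf,jxox] add [gxw,epqa,ogjh] -> 13 lines: gsty chs gxw epqa ogjh srsqa dywk ook dfvrf aqfp zdvn zvh eaui
Hunk 2: at line 6 remove [ook] add [lhofp] -> 13 lines: gsty chs gxw epqa ogjh srsqa dywk lhofp dfvrf aqfp zdvn zvh eaui
Hunk 3: at line 4 remove [ogjh,srsqa,dywk] add [qzeqb,bsrpk,gxqda] -> 13 lines: gsty chs gxw epqa qzeqb bsrpk gxqda lhofp dfvrf aqfp zdvn zvh eaui
Hunk 4: at line 2 remove [epqa,qzeqb] add [nqjhu] -> 12 lines: gsty chs gxw nqjhu bsrpk gxqda lhofp dfvrf aqfp zdvn zvh eaui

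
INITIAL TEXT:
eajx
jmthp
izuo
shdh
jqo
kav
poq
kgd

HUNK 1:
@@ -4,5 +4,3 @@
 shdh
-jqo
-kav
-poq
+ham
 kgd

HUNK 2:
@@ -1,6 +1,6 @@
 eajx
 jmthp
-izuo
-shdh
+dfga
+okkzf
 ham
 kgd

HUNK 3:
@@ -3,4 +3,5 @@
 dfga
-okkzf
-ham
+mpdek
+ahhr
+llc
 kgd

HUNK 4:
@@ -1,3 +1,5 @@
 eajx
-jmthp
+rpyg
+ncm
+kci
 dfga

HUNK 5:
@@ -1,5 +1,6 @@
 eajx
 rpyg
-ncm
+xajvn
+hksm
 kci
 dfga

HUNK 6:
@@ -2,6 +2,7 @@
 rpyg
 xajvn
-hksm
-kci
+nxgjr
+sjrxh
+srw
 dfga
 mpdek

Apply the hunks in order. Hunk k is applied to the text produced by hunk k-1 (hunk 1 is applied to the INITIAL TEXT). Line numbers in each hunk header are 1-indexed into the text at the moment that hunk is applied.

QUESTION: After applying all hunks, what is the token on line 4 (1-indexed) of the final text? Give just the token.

Answer: nxgjr

Derivation:
Hunk 1: at line 4 remove [jqo,kav,poq] add [ham] -> 6 lines: eajx jmthp izuo shdh ham kgd
Hunk 2: at line 1 remove [izuo,shdh] add [dfga,okkzf] -> 6 lines: eajx jmthp dfga okkzf ham kgd
Hunk 3: at line 3 remove [okkzf,ham] add [mpdek,ahhr,llc] -> 7 lines: eajx jmthp dfga mpdek ahhr llc kgd
Hunk 4: at line 1 remove [jmthp] add [rpyg,ncm,kci] -> 9 lines: eajx rpyg ncm kci dfga mpdek ahhr llc kgd
Hunk 5: at line 1 remove [ncm] add [xajvn,hksm] -> 10 lines: eajx rpyg xajvn hksm kci dfga mpdek ahhr llc kgd
Hunk 6: at line 2 remove [hksm,kci] add [nxgjr,sjrxh,srw] -> 11 lines: eajx rpyg xajvn nxgjr sjrxh srw dfga mpdek ahhr llc kgd
Final line 4: nxgjr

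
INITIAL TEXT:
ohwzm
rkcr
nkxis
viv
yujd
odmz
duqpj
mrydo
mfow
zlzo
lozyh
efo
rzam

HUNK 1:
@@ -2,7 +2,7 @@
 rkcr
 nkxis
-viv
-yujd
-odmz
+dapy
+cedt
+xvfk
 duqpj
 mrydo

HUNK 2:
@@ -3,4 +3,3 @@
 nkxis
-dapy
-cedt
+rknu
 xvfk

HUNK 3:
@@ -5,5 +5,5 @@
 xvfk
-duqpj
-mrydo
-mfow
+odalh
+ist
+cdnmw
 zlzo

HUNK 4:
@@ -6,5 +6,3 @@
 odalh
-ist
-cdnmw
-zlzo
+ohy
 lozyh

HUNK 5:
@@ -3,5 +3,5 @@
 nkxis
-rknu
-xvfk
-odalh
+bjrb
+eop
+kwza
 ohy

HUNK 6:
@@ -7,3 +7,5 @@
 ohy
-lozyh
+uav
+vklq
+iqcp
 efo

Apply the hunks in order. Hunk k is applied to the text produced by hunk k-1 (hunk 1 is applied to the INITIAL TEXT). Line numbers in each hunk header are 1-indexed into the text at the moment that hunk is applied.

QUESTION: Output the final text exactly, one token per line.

Answer: ohwzm
rkcr
nkxis
bjrb
eop
kwza
ohy
uav
vklq
iqcp
efo
rzam

Derivation:
Hunk 1: at line 2 remove [viv,yujd,odmz] add [dapy,cedt,xvfk] -> 13 lines: ohwzm rkcr nkxis dapy cedt xvfk duqpj mrydo mfow zlzo lozyh efo rzam
Hunk 2: at line 3 remove [dapy,cedt] add [rknu] -> 12 lines: ohwzm rkcr nkxis rknu xvfk duqpj mrydo mfow zlzo lozyh efo rzam
Hunk 3: at line 5 remove [duqpj,mrydo,mfow] add [odalh,ist,cdnmw] -> 12 lines: ohwzm rkcr nkxis rknu xvfk odalh ist cdnmw zlzo lozyh efo rzam
Hunk 4: at line 6 remove [ist,cdnmw,zlzo] add [ohy] -> 10 lines: ohwzm rkcr nkxis rknu xvfk odalh ohy lozyh efo rzam
Hunk 5: at line 3 remove [rknu,xvfk,odalh] add [bjrb,eop,kwza] -> 10 lines: ohwzm rkcr nkxis bjrb eop kwza ohy lozyh efo rzam
Hunk 6: at line 7 remove [lozyh] add [uav,vklq,iqcp] -> 12 lines: ohwzm rkcr nkxis bjrb eop kwza ohy uav vklq iqcp efo rzam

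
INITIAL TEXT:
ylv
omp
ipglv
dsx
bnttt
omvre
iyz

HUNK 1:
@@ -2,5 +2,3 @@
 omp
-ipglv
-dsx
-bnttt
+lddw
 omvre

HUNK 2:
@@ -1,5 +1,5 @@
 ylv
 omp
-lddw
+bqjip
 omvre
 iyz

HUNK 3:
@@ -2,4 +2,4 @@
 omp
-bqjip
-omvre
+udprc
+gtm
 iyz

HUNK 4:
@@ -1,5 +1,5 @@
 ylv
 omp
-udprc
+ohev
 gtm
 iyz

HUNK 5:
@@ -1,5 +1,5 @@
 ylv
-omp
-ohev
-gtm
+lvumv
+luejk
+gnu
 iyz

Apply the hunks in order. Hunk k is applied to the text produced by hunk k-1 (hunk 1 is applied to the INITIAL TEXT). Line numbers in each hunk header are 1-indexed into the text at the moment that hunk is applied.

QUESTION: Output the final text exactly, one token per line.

Answer: ylv
lvumv
luejk
gnu
iyz

Derivation:
Hunk 1: at line 2 remove [ipglv,dsx,bnttt] add [lddw] -> 5 lines: ylv omp lddw omvre iyz
Hunk 2: at line 1 remove [lddw] add [bqjip] -> 5 lines: ylv omp bqjip omvre iyz
Hunk 3: at line 2 remove [bqjip,omvre] add [udprc,gtm] -> 5 lines: ylv omp udprc gtm iyz
Hunk 4: at line 1 remove [udprc] add [ohev] -> 5 lines: ylv omp ohev gtm iyz
Hunk 5: at line 1 remove [omp,ohev,gtm] add [lvumv,luejk,gnu] -> 5 lines: ylv lvumv luejk gnu iyz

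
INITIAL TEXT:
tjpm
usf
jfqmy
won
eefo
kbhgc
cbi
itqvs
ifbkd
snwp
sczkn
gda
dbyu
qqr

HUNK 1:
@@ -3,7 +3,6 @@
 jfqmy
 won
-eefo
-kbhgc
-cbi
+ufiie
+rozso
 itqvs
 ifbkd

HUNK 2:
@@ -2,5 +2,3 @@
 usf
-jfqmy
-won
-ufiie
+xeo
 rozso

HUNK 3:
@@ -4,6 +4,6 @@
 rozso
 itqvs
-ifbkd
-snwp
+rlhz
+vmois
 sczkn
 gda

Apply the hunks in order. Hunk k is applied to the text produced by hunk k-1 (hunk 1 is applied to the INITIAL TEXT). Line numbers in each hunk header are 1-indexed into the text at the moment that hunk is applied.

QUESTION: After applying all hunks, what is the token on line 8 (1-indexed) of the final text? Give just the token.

Hunk 1: at line 3 remove [eefo,kbhgc,cbi] add [ufiie,rozso] -> 13 lines: tjpm usf jfqmy won ufiie rozso itqvs ifbkd snwp sczkn gda dbyu qqr
Hunk 2: at line 2 remove [jfqmy,won,ufiie] add [xeo] -> 11 lines: tjpm usf xeo rozso itqvs ifbkd snwp sczkn gda dbyu qqr
Hunk 3: at line 4 remove [ifbkd,snwp] add [rlhz,vmois] -> 11 lines: tjpm usf xeo rozso itqvs rlhz vmois sczkn gda dbyu qqr
Final line 8: sczkn

Answer: sczkn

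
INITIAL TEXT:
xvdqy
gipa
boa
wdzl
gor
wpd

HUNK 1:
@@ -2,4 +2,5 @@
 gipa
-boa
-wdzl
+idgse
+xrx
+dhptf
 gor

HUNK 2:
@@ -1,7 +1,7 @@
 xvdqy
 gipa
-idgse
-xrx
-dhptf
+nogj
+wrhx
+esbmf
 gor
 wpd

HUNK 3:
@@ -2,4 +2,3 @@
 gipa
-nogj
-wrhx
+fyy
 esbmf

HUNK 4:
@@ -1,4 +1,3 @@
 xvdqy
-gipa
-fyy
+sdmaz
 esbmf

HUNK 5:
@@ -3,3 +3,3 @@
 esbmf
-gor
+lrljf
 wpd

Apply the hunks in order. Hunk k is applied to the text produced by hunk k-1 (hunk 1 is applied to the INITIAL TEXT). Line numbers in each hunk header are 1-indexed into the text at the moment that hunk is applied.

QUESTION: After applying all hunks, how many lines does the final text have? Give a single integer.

Answer: 5

Derivation:
Hunk 1: at line 2 remove [boa,wdzl] add [idgse,xrx,dhptf] -> 7 lines: xvdqy gipa idgse xrx dhptf gor wpd
Hunk 2: at line 1 remove [idgse,xrx,dhptf] add [nogj,wrhx,esbmf] -> 7 lines: xvdqy gipa nogj wrhx esbmf gor wpd
Hunk 3: at line 2 remove [nogj,wrhx] add [fyy] -> 6 lines: xvdqy gipa fyy esbmf gor wpd
Hunk 4: at line 1 remove [gipa,fyy] add [sdmaz] -> 5 lines: xvdqy sdmaz esbmf gor wpd
Hunk 5: at line 3 remove [gor] add [lrljf] -> 5 lines: xvdqy sdmaz esbmf lrljf wpd
Final line count: 5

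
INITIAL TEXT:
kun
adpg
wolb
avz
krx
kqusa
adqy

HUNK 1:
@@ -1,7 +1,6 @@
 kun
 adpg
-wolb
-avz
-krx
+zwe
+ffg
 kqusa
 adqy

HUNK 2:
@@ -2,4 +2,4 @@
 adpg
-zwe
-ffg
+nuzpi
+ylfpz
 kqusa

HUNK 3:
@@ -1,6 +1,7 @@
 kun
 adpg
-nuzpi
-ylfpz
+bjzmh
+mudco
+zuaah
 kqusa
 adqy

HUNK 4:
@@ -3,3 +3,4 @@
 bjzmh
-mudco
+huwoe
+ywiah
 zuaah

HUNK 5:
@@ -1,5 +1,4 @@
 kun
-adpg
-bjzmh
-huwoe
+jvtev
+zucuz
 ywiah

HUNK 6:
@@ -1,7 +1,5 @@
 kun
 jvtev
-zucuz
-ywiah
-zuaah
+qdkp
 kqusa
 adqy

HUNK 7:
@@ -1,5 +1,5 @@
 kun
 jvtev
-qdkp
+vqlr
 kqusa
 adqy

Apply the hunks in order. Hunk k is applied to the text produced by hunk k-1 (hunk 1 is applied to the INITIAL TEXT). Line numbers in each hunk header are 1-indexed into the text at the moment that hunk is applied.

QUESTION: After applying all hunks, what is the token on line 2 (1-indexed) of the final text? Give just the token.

Hunk 1: at line 1 remove [wolb,avz,krx] add [zwe,ffg] -> 6 lines: kun adpg zwe ffg kqusa adqy
Hunk 2: at line 2 remove [zwe,ffg] add [nuzpi,ylfpz] -> 6 lines: kun adpg nuzpi ylfpz kqusa adqy
Hunk 3: at line 1 remove [nuzpi,ylfpz] add [bjzmh,mudco,zuaah] -> 7 lines: kun adpg bjzmh mudco zuaah kqusa adqy
Hunk 4: at line 3 remove [mudco] add [huwoe,ywiah] -> 8 lines: kun adpg bjzmh huwoe ywiah zuaah kqusa adqy
Hunk 5: at line 1 remove [adpg,bjzmh,huwoe] add [jvtev,zucuz] -> 7 lines: kun jvtev zucuz ywiah zuaah kqusa adqy
Hunk 6: at line 1 remove [zucuz,ywiah,zuaah] add [qdkp] -> 5 lines: kun jvtev qdkp kqusa adqy
Hunk 7: at line 1 remove [qdkp] add [vqlr] -> 5 lines: kun jvtev vqlr kqusa adqy
Final line 2: jvtev

Answer: jvtev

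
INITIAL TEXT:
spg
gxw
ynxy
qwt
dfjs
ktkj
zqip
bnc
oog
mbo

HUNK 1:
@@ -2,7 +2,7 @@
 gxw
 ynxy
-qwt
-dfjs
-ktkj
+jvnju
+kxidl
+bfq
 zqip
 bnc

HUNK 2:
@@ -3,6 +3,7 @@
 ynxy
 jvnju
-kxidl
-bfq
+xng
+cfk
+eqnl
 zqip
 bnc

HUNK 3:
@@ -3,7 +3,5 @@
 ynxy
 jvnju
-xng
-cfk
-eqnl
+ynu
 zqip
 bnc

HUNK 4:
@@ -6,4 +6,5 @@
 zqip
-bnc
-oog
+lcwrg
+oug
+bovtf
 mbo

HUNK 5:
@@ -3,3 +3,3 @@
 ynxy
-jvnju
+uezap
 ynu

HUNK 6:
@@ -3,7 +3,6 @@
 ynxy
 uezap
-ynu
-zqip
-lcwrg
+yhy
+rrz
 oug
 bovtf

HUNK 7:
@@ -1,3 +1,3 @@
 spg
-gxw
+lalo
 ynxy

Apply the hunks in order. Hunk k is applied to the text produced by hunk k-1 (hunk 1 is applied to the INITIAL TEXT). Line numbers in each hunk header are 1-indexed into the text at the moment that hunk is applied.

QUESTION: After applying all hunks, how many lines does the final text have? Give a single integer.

Answer: 9

Derivation:
Hunk 1: at line 2 remove [qwt,dfjs,ktkj] add [jvnju,kxidl,bfq] -> 10 lines: spg gxw ynxy jvnju kxidl bfq zqip bnc oog mbo
Hunk 2: at line 3 remove [kxidl,bfq] add [xng,cfk,eqnl] -> 11 lines: spg gxw ynxy jvnju xng cfk eqnl zqip bnc oog mbo
Hunk 3: at line 3 remove [xng,cfk,eqnl] add [ynu] -> 9 lines: spg gxw ynxy jvnju ynu zqip bnc oog mbo
Hunk 4: at line 6 remove [bnc,oog] add [lcwrg,oug,bovtf] -> 10 lines: spg gxw ynxy jvnju ynu zqip lcwrg oug bovtf mbo
Hunk 5: at line 3 remove [jvnju] add [uezap] -> 10 lines: spg gxw ynxy uezap ynu zqip lcwrg oug bovtf mbo
Hunk 6: at line 3 remove [ynu,zqip,lcwrg] add [yhy,rrz] -> 9 lines: spg gxw ynxy uezap yhy rrz oug bovtf mbo
Hunk 7: at line 1 remove [gxw] add [lalo] -> 9 lines: spg lalo ynxy uezap yhy rrz oug bovtf mbo
Final line count: 9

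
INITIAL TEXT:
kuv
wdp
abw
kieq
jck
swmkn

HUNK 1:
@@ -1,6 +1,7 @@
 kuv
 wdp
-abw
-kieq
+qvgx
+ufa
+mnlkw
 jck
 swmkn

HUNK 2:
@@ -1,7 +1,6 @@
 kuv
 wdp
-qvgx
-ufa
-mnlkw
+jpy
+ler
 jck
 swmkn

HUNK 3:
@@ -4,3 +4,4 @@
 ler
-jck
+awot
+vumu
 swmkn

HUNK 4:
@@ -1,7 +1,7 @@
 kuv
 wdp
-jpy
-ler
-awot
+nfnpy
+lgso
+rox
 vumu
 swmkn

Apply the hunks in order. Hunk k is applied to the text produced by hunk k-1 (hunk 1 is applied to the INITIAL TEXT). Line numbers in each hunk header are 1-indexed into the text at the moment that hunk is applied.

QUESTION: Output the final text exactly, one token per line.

Hunk 1: at line 1 remove [abw,kieq] add [qvgx,ufa,mnlkw] -> 7 lines: kuv wdp qvgx ufa mnlkw jck swmkn
Hunk 2: at line 1 remove [qvgx,ufa,mnlkw] add [jpy,ler] -> 6 lines: kuv wdp jpy ler jck swmkn
Hunk 3: at line 4 remove [jck] add [awot,vumu] -> 7 lines: kuv wdp jpy ler awot vumu swmkn
Hunk 4: at line 1 remove [jpy,ler,awot] add [nfnpy,lgso,rox] -> 7 lines: kuv wdp nfnpy lgso rox vumu swmkn

Answer: kuv
wdp
nfnpy
lgso
rox
vumu
swmkn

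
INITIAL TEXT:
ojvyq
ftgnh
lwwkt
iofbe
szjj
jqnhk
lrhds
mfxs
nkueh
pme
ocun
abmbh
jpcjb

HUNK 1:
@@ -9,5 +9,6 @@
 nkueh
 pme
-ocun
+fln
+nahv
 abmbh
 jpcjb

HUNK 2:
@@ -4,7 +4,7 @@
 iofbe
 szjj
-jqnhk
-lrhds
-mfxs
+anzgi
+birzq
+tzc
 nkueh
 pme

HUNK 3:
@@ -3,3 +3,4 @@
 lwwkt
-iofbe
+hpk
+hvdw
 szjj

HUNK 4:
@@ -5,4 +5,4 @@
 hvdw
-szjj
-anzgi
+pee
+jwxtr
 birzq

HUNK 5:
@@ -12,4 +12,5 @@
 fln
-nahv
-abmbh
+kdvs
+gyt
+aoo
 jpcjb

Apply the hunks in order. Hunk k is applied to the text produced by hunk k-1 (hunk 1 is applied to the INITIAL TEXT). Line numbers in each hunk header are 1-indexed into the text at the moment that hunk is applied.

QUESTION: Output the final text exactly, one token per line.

Answer: ojvyq
ftgnh
lwwkt
hpk
hvdw
pee
jwxtr
birzq
tzc
nkueh
pme
fln
kdvs
gyt
aoo
jpcjb

Derivation:
Hunk 1: at line 9 remove [ocun] add [fln,nahv] -> 14 lines: ojvyq ftgnh lwwkt iofbe szjj jqnhk lrhds mfxs nkueh pme fln nahv abmbh jpcjb
Hunk 2: at line 4 remove [jqnhk,lrhds,mfxs] add [anzgi,birzq,tzc] -> 14 lines: ojvyq ftgnh lwwkt iofbe szjj anzgi birzq tzc nkueh pme fln nahv abmbh jpcjb
Hunk 3: at line 3 remove [iofbe] add [hpk,hvdw] -> 15 lines: ojvyq ftgnh lwwkt hpk hvdw szjj anzgi birzq tzc nkueh pme fln nahv abmbh jpcjb
Hunk 4: at line 5 remove [szjj,anzgi] add [pee,jwxtr] -> 15 lines: ojvyq ftgnh lwwkt hpk hvdw pee jwxtr birzq tzc nkueh pme fln nahv abmbh jpcjb
Hunk 5: at line 12 remove [nahv,abmbh] add [kdvs,gyt,aoo] -> 16 lines: ojvyq ftgnh lwwkt hpk hvdw pee jwxtr birzq tzc nkueh pme fln kdvs gyt aoo jpcjb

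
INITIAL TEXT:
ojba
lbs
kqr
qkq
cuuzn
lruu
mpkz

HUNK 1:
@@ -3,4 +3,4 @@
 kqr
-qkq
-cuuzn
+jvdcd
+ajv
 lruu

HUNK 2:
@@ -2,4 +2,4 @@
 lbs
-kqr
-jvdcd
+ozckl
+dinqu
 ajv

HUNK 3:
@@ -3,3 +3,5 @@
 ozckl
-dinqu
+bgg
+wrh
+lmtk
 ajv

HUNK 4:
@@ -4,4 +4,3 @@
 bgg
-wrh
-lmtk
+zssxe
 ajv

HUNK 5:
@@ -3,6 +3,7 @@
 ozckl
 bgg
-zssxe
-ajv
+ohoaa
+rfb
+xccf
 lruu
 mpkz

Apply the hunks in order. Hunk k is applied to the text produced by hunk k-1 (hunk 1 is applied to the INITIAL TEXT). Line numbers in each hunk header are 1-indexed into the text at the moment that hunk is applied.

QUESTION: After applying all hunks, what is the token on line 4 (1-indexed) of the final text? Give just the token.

Hunk 1: at line 3 remove [qkq,cuuzn] add [jvdcd,ajv] -> 7 lines: ojba lbs kqr jvdcd ajv lruu mpkz
Hunk 2: at line 2 remove [kqr,jvdcd] add [ozckl,dinqu] -> 7 lines: ojba lbs ozckl dinqu ajv lruu mpkz
Hunk 3: at line 3 remove [dinqu] add [bgg,wrh,lmtk] -> 9 lines: ojba lbs ozckl bgg wrh lmtk ajv lruu mpkz
Hunk 4: at line 4 remove [wrh,lmtk] add [zssxe] -> 8 lines: ojba lbs ozckl bgg zssxe ajv lruu mpkz
Hunk 5: at line 3 remove [zssxe,ajv] add [ohoaa,rfb,xccf] -> 9 lines: ojba lbs ozckl bgg ohoaa rfb xccf lruu mpkz
Final line 4: bgg

Answer: bgg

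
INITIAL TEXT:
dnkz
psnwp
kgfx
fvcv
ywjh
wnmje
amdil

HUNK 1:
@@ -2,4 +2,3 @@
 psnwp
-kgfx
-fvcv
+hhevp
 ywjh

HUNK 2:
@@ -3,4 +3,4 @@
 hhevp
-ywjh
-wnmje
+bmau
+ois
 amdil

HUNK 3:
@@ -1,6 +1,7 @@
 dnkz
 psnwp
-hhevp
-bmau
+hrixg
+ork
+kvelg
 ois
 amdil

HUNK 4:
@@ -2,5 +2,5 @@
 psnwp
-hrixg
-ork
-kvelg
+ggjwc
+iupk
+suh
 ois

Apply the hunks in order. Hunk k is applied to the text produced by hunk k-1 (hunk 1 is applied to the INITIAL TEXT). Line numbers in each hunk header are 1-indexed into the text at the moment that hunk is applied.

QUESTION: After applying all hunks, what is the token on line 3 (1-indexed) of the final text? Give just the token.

Answer: ggjwc

Derivation:
Hunk 1: at line 2 remove [kgfx,fvcv] add [hhevp] -> 6 lines: dnkz psnwp hhevp ywjh wnmje amdil
Hunk 2: at line 3 remove [ywjh,wnmje] add [bmau,ois] -> 6 lines: dnkz psnwp hhevp bmau ois amdil
Hunk 3: at line 1 remove [hhevp,bmau] add [hrixg,ork,kvelg] -> 7 lines: dnkz psnwp hrixg ork kvelg ois amdil
Hunk 4: at line 2 remove [hrixg,ork,kvelg] add [ggjwc,iupk,suh] -> 7 lines: dnkz psnwp ggjwc iupk suh ois amdil
Final line 3: ggjwc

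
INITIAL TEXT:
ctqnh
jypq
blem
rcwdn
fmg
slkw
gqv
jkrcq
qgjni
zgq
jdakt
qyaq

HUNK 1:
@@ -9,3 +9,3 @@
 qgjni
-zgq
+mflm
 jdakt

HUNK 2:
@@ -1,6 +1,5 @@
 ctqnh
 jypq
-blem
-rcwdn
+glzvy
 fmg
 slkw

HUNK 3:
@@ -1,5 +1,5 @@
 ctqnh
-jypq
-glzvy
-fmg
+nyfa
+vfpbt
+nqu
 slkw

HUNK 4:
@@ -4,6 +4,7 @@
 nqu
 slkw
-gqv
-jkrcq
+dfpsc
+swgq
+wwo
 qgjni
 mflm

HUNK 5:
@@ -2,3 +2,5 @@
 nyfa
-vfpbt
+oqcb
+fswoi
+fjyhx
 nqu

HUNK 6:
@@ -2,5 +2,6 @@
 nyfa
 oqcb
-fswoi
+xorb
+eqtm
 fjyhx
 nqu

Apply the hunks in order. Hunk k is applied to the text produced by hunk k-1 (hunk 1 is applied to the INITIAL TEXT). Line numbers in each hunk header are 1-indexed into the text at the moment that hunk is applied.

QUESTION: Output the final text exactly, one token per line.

Hunk 1: at line 9 remove [zgq] add [mflm] -> 12 lines: ctqnh jypq blem rcwdn fmg slkw gqv jkrcq qgjni mflm jdakt qyaq
Hunk 2: at line 1 remove [blem,rcwdn] add [glzvy] -> 11 lines: ctqnh jypq glzvy fmg slkw gqv jkrcq qgjni mflm jdakt qyaq
Hunk 3: at line 1 remove [jypq,glzvy,fmg] add [nyfa,vfpbt,nqu] -> 11 lines: ctqnh nyfa vfpbt nqu slkw gqv jkrcq qgjni mflm jdakt qyaq
Hunk 4: at line 4 remove [gqv,jkrcq] add [dfpsc,swgq,wwo] -> 12 lines: ctqnh nyfa vfpbt nqu slkw dfpsc swgq wwo qgjni mflm jdakt qyaq
Hunk 5: at line 2 remove [vfpbt] add [oqcb,fswoi,fjyhx] -> 14 lines: ctqnh nyfa oqcb fswoi fjyhx nqu slkw dfpsc swgq wwo qgjni mflm jdakt qyaq
Hunk 6: at line 2 remove [fswoi] add [xorb,eqtm] -> 15 lines: ctqnh nyfa oqcb xorb eqtm fjyhx nqu slkw dfpsc swgq wwo qgjni mflm jdakt qyaq

Answer: ctqnh
nyfa
oqcb
xorb
eqtm
fjyhx
nqu
slkw
dfpsc
swgq
wwo
qgjni
mflm
jdakt
qyaq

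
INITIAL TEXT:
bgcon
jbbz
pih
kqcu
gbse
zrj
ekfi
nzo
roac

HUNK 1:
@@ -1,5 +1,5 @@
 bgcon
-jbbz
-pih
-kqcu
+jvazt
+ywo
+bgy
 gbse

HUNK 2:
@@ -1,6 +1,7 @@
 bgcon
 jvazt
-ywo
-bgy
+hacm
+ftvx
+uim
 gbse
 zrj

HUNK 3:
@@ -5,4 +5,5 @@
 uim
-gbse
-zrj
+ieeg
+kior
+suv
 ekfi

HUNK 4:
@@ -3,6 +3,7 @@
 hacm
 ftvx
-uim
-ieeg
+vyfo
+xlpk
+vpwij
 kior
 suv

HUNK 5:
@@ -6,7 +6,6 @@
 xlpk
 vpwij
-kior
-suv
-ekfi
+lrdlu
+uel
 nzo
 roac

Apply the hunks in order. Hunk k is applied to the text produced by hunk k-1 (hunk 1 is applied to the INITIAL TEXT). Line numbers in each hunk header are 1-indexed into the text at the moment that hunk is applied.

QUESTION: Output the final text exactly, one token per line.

Answer: bgcon
jvazt
hacm
ftvx
vyfo
xlpk
vpwij
lrdlu
uel
nzo
roac

Derivation:
Hunk 1: at line 1 remove [jbbz,pih,kqcu] add [jvazt,ywo,bgy] -> 9 lines: bgcon jvazt ywo bgy gbse zrj ekfi nzo roac
Hunk 2: at line 1 remove [ywo,bgy] add [hacm,ftvx,uim] -> 10 lines: bgcon jvazt hacm ftvx uim gbse zrj ekfi nzo roac
Hunk 3: at line 5 remove [gbse,zrj] add [ieeg,kior,suv] -> 11 lines: bgcon jvazt hacm ftvx uim ieeg kior suv ekfi nzo roac
Hunk 4: at line 3 remove [uim,ieeg] add [vyfo,xlpk,vpwij] -> 12 lines: bgcon jvazt hacm ftvx vyfo xlpk vpwij kior suv ekfi nzo roac
Hunk 5: at line 6 remove [kior,suv,ekfi] add [lrdlu,uel] -> 11 lines: bgcon jvazt hacm ftvx vyfo xlpk vpwij lrdlu uel nzo roac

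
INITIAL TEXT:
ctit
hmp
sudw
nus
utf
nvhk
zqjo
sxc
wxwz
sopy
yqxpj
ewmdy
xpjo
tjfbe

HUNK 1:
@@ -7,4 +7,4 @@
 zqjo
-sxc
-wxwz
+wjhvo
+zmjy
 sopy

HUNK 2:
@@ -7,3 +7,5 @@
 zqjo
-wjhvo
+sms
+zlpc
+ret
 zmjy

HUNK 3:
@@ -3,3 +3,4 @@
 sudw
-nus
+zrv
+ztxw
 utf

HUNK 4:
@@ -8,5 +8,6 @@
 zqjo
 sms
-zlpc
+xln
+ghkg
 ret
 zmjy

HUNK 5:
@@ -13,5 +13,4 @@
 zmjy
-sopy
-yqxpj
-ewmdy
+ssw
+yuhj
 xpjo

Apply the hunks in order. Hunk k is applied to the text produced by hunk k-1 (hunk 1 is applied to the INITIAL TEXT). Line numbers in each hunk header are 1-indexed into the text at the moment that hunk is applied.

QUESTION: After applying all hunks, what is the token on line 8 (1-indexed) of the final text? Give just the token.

Hunk 1: at line 7 remove [sxc,wxwz] add [wjhvo,zmjy] -> 14 lines: ctit hmp sudw nus utf nvhk zqjo wjhvo zmjy sopy yqxpj ewmdy xpjo tjfbe
Hunk 2: at line 7 remove [wjhvo] add [sms,zlpc,ret] -> 16 lines: ctit hmp sudw nus utf nvhk zqjo sms zlpc ret zmjy sopy yqxpj ewmdy xpjo tjfbe
Hunk 3: at line 3 remove [nus] add [zrv,ztxw] -> 17 lines: ctit hmp sudw zrv ztxw utf nvhk zqjo sms zlpc ret zmjy sopy yqxpj ewmdy xpjo tjfbe
Hunk 4: at line 8 remove [zlpc] add [xln,ghkg] -> 18 lines: ctit hmp sudw zrv ztxw utf nvhk zqjo sms xln ghkg ret zmjy sopy yqxpj ewmdy xpjo tjfbe
Hunk 5: at line 13 remove [sopy,yqxpj,ewmdy] add [ssw,yuhj] -> 17 lines: ctit hmp sudw zrv ztxw utf nvhk zqjo sms xln ghkg ret zmjy ssw yuhj xpjo tjfbe
Final line 8: zqjo

Answer: zqjo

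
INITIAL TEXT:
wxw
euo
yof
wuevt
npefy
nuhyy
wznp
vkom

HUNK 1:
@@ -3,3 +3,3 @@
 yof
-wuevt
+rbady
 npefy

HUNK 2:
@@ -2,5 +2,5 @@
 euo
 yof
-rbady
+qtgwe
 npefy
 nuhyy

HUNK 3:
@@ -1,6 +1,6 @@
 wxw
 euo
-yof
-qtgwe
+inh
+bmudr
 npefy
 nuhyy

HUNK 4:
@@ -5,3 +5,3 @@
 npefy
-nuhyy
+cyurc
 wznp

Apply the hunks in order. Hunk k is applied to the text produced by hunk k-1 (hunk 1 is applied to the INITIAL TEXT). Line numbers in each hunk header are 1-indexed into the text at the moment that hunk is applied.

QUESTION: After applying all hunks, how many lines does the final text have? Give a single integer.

Answer: 8

Derivation:
Hunk 1: at line 3 remove [wuevt] add [rbady] -> 8 lines: wxw euo yof rbady npefy nuhyy wznp vkom
Hunk 2: at line 2 remove [rbady] add [qtgwe] -> 8 lines: wxw euo yof qtgwe npefy nuhyy wznp vkom
Hunk 3: at line 1 remove [yof,qtgwe] add [inh,bmudr] -> 8 lines: wxw euo inh bmudr npefy nuhyy wznp vkom
Hunk 4: at line 5 remove [nuhyy] add [cyurc] -> 8 lines: wxw euo inh bmudr npefy cyurc wznp vkom
Final line count: 8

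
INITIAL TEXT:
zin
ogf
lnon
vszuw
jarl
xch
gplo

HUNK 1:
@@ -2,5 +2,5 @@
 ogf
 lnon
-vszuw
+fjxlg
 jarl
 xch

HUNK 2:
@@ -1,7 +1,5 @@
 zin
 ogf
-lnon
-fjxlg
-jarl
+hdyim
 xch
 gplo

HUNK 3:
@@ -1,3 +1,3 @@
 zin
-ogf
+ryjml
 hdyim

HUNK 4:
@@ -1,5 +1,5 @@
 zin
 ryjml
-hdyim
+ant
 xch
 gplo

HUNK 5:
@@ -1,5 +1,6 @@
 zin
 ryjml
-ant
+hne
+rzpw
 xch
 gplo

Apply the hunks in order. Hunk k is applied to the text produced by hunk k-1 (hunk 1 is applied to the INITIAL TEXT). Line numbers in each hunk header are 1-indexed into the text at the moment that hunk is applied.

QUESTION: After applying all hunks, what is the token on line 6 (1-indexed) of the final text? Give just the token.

Answer: gplo

Derivation:
Hunk 1: at line 2 remove [vszuw] add [fjxlg] -> 7 lines: zin ogf lnon fjxlg jarl xch gplo
Hunk 2: at line 1 remove [lnon,fjxlg,jarl] add [hdyim] -> 5 lines: zin ogf hdyim xch gplo
Hunk 3: at line 1 remove [ogf] add [ryjml] -> 5 lines: zin ryjml hdyim xch gplo
Hunk 4: at line 1 remove [hdyim] add [ant] -> 5 lines: zin ryjml ant xch gplo
Hunk 5: at line 1 remove [ant] add [hne,rzpw] -> 6 lines: zin ryjml hne rzpw xch gplo
Final line 6: gplo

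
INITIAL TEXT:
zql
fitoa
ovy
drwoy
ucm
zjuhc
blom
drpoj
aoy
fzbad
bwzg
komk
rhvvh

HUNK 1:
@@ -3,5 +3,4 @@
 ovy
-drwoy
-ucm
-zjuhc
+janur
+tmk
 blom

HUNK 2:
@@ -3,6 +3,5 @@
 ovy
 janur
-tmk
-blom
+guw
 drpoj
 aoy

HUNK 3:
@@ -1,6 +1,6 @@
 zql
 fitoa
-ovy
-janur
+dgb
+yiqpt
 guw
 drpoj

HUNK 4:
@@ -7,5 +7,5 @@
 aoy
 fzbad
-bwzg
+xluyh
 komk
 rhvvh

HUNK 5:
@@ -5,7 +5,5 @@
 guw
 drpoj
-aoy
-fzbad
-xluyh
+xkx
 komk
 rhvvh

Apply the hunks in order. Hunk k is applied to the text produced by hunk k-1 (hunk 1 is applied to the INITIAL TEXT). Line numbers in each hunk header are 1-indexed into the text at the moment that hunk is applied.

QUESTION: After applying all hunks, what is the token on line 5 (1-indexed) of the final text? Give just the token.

Answer: guw

Derivation:
Hunk 1: at line 3 remove [drwoy,ucm,zjuhc] add [janur,tmk] -> 12 lines: zql fitoa ovy janur tmk blom drpoj aoy fzbad bwzg komk rhvvh
Hunk 2: at line 3 remove [tmk,blom] add [guw] -> 11 lines: zql fitoa ovy janur guw drpoj aoy fzbad bwzg komk rhvvh
Hunk 3: at line 1 remove [ovy,janur] add [dgb,yiqpt] -> 11 lines: zql fitoa dgb yiqpt guw drpoj aoy fzbad bwzg komk rhvvh
Hunk 4: at line 7 remove [bwzg] add [xluyh] -> 11 lines: zql fitoa dgb yiqpt guw drpoj aoy fzbad xluyh komk rhvvh
Hunk 5: at line 5 remove [aoy,fzbad,xluyh] add [xkx] -> 9 lines: zql fitoa dgb yiqpt guw drpoj xkx komk rhvvh
Final line 5: guw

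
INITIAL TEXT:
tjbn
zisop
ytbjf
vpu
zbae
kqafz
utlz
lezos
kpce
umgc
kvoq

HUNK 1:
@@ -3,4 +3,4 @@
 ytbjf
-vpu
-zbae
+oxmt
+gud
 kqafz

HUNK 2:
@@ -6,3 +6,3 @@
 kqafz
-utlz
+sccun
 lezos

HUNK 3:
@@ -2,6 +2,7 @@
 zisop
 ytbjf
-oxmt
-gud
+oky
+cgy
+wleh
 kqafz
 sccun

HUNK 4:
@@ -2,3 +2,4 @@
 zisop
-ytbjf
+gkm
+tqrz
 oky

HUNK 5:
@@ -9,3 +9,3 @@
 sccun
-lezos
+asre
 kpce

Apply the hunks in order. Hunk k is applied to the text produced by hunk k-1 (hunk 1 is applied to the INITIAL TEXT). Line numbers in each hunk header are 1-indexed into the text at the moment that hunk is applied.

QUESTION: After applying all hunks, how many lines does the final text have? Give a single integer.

Hunk 1: at line 3 remove [vpu,zbae] add [oxmt,gud] -> 11 lines: tjbn zisop ytbjf oxmt gud kqafz utlz lezos kpce umgc kvoq
Hunk 2: at line 6 remove [utlz] add [sccun] -> 11 lines: tjbn zisop ytbjf oxmt gud kqafz sccun lezos kpce umgc kvoq
Hunk 3: at line 2 remove [oxmt,gud] add [oky,cgy,wleh] -> 12 lines: tjbn zisop ytbjf oky cgy wleh kqafz sccun lezos kpce umgc kvoq
Hunk 4: at line 2 remove [ytbjf] add [gkm,tqrz] -> 13 lines: tjbn zisop gkm tqrz oky cgy wleh kqafz sccun lezos kpce umgc kvoq
Hunk 5: at line 9 remove [lezos] add [asre] -> 13 lines: tjbn zisop gkm tqrz oky cgy wleh kqafz sccun asre kpce umgc kvoq
Final line count: 13

Answer: 13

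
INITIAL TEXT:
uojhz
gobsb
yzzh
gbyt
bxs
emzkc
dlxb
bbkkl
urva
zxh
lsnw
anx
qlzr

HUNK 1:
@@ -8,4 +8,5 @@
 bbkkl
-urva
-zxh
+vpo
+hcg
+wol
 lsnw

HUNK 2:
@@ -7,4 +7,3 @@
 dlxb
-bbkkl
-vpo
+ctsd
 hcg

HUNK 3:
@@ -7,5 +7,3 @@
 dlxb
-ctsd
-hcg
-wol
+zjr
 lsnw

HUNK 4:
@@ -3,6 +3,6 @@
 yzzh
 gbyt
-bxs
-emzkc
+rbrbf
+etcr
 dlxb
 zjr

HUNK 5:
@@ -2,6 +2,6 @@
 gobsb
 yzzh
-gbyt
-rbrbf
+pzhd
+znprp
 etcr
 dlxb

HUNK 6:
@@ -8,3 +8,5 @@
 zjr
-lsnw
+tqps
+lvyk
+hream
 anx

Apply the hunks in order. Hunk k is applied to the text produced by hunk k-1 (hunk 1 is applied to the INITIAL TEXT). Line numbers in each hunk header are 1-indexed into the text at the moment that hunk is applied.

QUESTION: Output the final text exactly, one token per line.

Answer: uojhz
gobsb
yzzh
pzhd
znprp
etcr
dlxb
zjr
tqps
lvyk
hream
anx
qlzr

Derivation:
Hunk 1: at line 8 remove [urva,zxh] add [vpo,hcg,wol] -> 14 lines: uojhz gobsb yzzh gbyt bxs emzkc dlxb bbkkl vpo hcg wol lsnw anx qlzr
Hunk 2: at line 7 remove [bbkkl,vpo] add [ctsd] -> 13 lines: uojhz gobsb yzzh gbyt bxs emzkc dlxb ctsd hcg wol lsnw anx qlzr
Hunk 3: at line 7 remove [ctsd,hcg,wol] add [zjr] -> 11 lines: uojhz gobsb yzzh gbyt bxs emzkc dlxb zjr lsnw anx qlzr
Hunk 4: at line 3 remove [bxs,emzkc] add [rbrbf,etcr] -> 11 lines: uojhz gobsb yzzh gbyt rbrbf etcr dlxb zjr lsnw anx qlzr
Hunk 5: at line 2 remove [gbyt,rbrbf] add [pzhd,znprp] -> 11 lines: uojhz gobsb yzzh pzhd znprp etcr dlxb zjr lsnw anx qlzr
Hunk 6: at line 8 remove [lsnw] add [tqps,lvyk,hream] -> 13 lines: uojhz gobsb yzzh pzhd znprp etcr dlxb zjr tqps lvyk hream anx qlzr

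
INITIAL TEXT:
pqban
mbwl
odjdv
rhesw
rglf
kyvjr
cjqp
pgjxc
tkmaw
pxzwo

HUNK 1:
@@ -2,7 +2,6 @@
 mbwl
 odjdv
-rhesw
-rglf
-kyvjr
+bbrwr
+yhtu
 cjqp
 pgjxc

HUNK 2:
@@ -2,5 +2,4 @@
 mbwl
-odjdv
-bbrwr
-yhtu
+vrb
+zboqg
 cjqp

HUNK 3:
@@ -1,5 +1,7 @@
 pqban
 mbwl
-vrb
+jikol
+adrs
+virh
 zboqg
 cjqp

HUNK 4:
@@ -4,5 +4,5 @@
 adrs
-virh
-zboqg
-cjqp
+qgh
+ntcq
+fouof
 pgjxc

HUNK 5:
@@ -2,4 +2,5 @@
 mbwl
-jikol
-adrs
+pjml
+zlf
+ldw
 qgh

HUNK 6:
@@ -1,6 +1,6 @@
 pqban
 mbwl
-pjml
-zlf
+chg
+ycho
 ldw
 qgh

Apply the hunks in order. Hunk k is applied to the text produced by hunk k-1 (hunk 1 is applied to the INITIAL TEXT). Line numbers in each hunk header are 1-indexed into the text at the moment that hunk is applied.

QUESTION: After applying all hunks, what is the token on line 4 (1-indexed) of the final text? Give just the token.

Hunk 1: at line 2 remove [rhesw,rglf,kyvjr] add [bbrwr,yhtu] -> 9 lines: pqban mbwl odjdv bbrwr yhtu cjqp pgjxc tkmaw pxzwo
Hunk 2: at line 2 remove [odjdv,bbrwr,yhtu] add [vrb,zboqg] -> 8 lines: pqban mbwl vrb zboqg cjqp pgjxc tkmaw pxzwo
Hunk 3: at line 1 remove [vrb] add [jikol,adrs,virh] -> 10 lines: pqban mbwl jikol adrs virh zboqg cjqp pgjxc tkmaw pxzwo
Hunk 4: at line 4 remove [virh,zboqg,cjqp] add [qgh,ntcq,fouof] -> 10 lines: pqban mbwl jikol adrs qgh ntcq fouof pgjxc tkmaw pxzwo
Hunk 5: at line 2 remove [jikol,adrs] add [pjml,zlf,ldw] -> 11 lines: pqban mbwl pjml zlf ldw qgh ntcq fouof pgjxc tkmaw pxzwo
Hunk 6: at line 1 remove [pjml,zlf] add [chg,ycho] -> 11 lines: pqban mbwl chg ycho ldw qgh ntcq fouof pgjxc tkmaw pxzwo
Final line 4: ycho

Answer: ycho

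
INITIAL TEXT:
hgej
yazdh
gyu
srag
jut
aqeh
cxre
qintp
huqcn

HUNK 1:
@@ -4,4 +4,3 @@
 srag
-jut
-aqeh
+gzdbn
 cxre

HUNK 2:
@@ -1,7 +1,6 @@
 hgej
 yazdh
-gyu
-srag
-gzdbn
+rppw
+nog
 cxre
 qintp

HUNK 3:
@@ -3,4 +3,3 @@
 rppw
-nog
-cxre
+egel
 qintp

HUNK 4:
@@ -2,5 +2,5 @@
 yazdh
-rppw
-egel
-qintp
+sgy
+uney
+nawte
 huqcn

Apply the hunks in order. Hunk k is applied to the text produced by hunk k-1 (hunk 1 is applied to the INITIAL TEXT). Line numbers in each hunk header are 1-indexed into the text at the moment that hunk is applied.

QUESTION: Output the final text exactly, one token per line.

Answer: hgej
yazdh
sgy
uney
nawte
huqcn

Derivation:
Hunk 1: at line 4 remove [jut,aqeh] add [gzdbn] -> 8 lines: hgej yazdh gyu srag gzdbn cxre qintp huqcn
Hunk 2: at line 1 remove [gyu,srag,gzdbn] add [rppw,nog] -> 7 lines: hgej yazdh rppw nog cxre qintp huqcn
Hunk 3: at line 3 remove [nog,cxre] add [egel] -> 6 lines: hgej yazdh rppw egel qintp huqcn
Hunk 4: at line 2 remove [rppw,egel,qintp] add [sgy,uney,nawte] -> 6 lines: hgej yazdh sgy uney nawte huqcn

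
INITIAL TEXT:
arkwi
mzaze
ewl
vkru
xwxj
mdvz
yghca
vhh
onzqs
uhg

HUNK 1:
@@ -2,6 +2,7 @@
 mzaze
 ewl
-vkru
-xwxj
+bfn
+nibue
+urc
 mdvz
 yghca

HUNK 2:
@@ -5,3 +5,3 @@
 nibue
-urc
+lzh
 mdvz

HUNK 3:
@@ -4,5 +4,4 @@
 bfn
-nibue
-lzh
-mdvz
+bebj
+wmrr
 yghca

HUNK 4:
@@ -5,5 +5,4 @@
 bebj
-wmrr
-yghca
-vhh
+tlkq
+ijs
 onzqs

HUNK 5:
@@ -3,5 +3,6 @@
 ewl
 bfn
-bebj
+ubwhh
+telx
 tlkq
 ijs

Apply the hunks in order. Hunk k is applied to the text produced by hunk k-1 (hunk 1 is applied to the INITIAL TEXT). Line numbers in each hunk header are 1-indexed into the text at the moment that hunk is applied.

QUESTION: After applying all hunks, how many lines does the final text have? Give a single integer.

Answer: 10

Derivation:
Hunk 1: at line 2 remove [vkru,xwxj] add [bfn,nibue,urc] -> 11 lines: arkwi mzaze ewl bfn nibue urc mdvz yghca vhh onzqs uhg
Hunk 2: at line 5 remove [urc] add [lzh] -> 11 lines: arkwi mzaze ewl bfn nibue lzh mdvz yghca vhh onzqs uhg
Hunk 3: at line 4 remove [nibue,lzh,mdvz] add [bebj,wmrr] -> 10 lines: arkwi mzaze ewl bfn bebj wmrr yghca vhh onzqs uhg
Hunk 4: at line 5 remove [wmrr,yghca,vhh] add [tlkq,ijs] -> 9 lines: arkwi mzaze ewl bfn bebj tlkq ijs onzqs uhg
Hunk 5: at line 3 remove [bebj] add [ubwhh,telx] -> 10 lines: arkwi mzaze ewl bfn ubwhh telx tlkq ijs onzqs uhg
Final line count: 10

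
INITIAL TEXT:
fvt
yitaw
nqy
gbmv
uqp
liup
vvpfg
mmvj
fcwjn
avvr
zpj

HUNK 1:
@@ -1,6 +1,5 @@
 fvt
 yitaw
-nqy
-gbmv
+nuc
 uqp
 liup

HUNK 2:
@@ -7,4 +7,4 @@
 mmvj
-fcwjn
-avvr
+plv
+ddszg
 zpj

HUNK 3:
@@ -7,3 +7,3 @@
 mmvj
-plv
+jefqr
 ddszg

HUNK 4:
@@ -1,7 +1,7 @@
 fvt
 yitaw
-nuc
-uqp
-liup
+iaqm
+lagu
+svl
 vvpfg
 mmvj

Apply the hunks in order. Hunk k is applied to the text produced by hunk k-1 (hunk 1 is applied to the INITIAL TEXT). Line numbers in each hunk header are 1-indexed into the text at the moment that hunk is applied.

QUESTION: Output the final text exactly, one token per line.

Answer: fvt
yitaw
iaqm
lagu
svl
vvpfg
mmvj
jefqr
ddszg
zpj

Derivation:
Hunk 1: at line 1 remove [nqy,gbmv] add [nuc] -> 10 lines: fvt yitaw nuc uqp liup vvpfg mmvj fcwjn avvr zpj
Hunk 2: at line 7 remove [fcwjn,avvr] add [plv,ddszg] -> 10 lines: fvt yitaw nuc uqp liup vvpfg mmvj plv ddszg zpj
Hunk 3: at line 7 remove [plv] add [jefqr] -> 10 lines: fvt yitaw nuc uqp liup vvpfg mmvj jefqr ddszg zpj
Hunk 4: at line 1 remove [nuc,uqp,liup] add [iaqm,lagu,svl] -> 10 lines: fvt yitaw iaqm lagu svl vvpfg mmvj jefqr ddszg zpj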